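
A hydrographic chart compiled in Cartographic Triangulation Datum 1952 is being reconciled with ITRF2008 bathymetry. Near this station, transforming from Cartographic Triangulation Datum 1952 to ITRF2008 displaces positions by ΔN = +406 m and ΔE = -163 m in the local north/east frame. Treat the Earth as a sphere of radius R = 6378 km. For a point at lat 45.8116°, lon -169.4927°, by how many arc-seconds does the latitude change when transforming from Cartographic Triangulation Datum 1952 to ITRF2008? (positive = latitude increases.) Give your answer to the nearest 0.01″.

On a sphere of radius R, 1 rad of latitude = R, so Δφ = ΔN / R = 406.0 / 6378000 = 6.3656e-05 rad = 13.130″.

Δφ = 13.13″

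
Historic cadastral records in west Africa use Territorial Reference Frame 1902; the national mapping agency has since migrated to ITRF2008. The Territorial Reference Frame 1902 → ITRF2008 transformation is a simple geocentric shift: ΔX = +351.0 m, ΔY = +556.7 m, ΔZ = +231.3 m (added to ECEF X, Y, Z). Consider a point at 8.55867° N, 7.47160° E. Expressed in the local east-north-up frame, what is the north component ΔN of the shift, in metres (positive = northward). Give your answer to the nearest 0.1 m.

The local north axis is (−sin φ cos λ, −sin φ sin λ, cos φ), giving ΔN = -51.793 − 10.773 + 228.724 = 166.16 m.

ΔN = 166.2 m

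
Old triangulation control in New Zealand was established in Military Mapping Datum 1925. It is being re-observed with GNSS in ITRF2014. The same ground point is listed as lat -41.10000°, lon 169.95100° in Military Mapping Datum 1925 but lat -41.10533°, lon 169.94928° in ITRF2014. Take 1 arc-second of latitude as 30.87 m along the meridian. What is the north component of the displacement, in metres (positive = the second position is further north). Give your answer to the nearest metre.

Δφ = -41.10533° − -41.10000° = -0.00533°; Δλ = 169.94928° − 169.95100° = -0.00172°.
1° of latitude = 3600 × 30.87 = 111132 m.
ΔN = Δφ × 111132 = -592.3 m; ΔE = Δλ × 111132 × cos(-41.10000°) = -0.00172 × 111132 × 0.753563 = -144.0 m.

ΔN = -592 m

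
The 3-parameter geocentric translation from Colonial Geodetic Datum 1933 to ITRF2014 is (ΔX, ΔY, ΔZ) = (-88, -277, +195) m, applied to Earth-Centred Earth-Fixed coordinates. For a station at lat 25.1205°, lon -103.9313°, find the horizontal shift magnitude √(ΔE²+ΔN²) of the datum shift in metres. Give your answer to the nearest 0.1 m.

56.6 m

The local east axis at (φ, λ) is (−sin λ, cos λ, 0), so ΔE = −sin(-103.9313°)·(-88) + cos(-103.9313°)·(-277) = -18.72 m.
The local north axis is (−sin φ cos λ, −sin φ sin λ, cos φ), giving ΔN = -8.994 − 114.134 + 176.556 = 53.43 m.
Horizontal magnitude = √(ΔE² + ΔN²) = √((-18.72)² + 53.43²) = 56.61 m.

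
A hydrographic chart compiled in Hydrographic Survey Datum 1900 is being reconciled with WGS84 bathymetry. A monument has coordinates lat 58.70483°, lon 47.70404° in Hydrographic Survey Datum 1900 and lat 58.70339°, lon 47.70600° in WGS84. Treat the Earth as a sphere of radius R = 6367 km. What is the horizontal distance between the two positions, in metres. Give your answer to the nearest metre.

196 m

Δφ = 58.70339° − 58.70483° = -0.00144°; Δλ = 47.70600° − 47.70404° = +0.00196°.
1° along a meridian = πR/180 = 111125 m.
ΔN = Δφ × 111125 = -160.0 m; ΔE = Δλ × 111125 × cos(58.70483°) = +0.00196 × 111125 × 0.519447 = 113.1 m.
Distance = √(ΔE² + ΔN²) = √(113.1² + (-160.0)²) = 196.0 m.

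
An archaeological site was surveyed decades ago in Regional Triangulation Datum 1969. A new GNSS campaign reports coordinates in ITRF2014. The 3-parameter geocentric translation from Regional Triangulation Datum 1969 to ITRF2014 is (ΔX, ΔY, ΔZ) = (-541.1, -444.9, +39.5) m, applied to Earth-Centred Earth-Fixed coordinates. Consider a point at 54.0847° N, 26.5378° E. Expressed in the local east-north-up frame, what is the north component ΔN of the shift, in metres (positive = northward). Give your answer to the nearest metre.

At φ = 54.0847°, λ = 26.5378°: sin φ = 0.809885, cos φ = 0.586589, sin λ = 0.446788, cos λ = 0.894640.
ΔN = −sin φ cos λ·ΔX − sin φ sin λ·ΔY + cos φ·ΔZ = −(0.809885)(0.894640)(-541.1) − (0.809885)(0.446788)(-444.9) + (0.586589)(39.5) = 576.21 m.

ΔN = 576 m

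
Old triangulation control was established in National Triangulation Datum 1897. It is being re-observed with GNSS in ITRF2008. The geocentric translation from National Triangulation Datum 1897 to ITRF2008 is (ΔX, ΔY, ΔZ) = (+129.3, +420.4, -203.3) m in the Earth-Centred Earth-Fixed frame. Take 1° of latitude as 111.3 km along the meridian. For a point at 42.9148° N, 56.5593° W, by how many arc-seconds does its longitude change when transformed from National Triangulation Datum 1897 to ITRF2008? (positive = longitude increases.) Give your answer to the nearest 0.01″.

sin φ = 0.680910, cos φ = 0.732367, sin λ = -0.834457, cos λ = 0.551074.
East component: ΔE = −sin λ·ΔX + cos λ·ΔY = −(-0.834457)(129.3) + (0.551074)(420.4) = 339.57 m.
1° of latitude spans 111300 m; at latitude φ, 1° of longitude spans that × cos φ = 81512.5 m, so Δλ = 339.57 / 81512.5 × 3600 = 14.997″.

Δλ = 15.00″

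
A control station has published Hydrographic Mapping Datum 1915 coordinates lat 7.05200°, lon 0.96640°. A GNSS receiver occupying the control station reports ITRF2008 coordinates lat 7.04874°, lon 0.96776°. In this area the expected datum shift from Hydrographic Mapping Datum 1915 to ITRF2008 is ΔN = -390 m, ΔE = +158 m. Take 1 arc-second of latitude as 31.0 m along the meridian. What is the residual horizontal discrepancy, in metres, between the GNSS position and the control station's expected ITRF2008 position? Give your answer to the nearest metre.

27 m

Observed coordinate differences: Δφ = -0.00326°, Δλ = +0.00136°.
Converting to metres (1° lat = 111600 m, cos φ = 0.992435): observed ΔN = -363.8 m, observed ΔE = 150.6 m.
Subtracting the expected shift leaves a residual of -363.8 − (-390) = 26.2 m north and 150.6 − (158) = -7.4 m east.
Residual distance = √(26.2² + (-7.4)²) = 27.2 m.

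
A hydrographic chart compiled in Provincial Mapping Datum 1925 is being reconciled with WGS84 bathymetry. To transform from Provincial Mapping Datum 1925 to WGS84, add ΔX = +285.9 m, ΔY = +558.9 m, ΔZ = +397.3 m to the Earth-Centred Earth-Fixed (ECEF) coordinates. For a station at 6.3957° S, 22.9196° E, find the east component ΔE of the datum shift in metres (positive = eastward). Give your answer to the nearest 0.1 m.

At φ = -6.3957°, λ = 22.9196°: sin φ = -0.111394, cos φ = 0.993776, sin λ = 0.389439, cos λ = 0.921052.
ΔE = −sin λ·ΔX + cos λ·ΔY = −(0.389439)·(285.9) + (0.921052)·(558.9) = 403.44 m.

ΔE = 403.4 m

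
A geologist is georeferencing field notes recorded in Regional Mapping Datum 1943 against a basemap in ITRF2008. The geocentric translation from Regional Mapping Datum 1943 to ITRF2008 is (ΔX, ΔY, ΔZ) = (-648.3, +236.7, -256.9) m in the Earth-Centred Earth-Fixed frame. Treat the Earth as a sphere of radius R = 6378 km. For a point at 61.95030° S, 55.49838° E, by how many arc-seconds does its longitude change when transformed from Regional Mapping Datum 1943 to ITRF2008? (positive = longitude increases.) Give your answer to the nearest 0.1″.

Δλ = 46.0″

sin φ = -0.882540, cos φ = 0.470237, sin λ = 0.824110, cos λ = 0.566430.
East component: ΔE = −sin λ·ΔX + cos λ·ΔY = −(0.824110)(-648.3) + (0.566430)(236.7) = 668.34 m.
1° of latitude spans πR/180 = 111317 m; at latitude φ, 1° of longitude spans that × cos φ = 52345.5 m, so Δλ = 668.34 / 52345.5 × 3600 = 45.965″.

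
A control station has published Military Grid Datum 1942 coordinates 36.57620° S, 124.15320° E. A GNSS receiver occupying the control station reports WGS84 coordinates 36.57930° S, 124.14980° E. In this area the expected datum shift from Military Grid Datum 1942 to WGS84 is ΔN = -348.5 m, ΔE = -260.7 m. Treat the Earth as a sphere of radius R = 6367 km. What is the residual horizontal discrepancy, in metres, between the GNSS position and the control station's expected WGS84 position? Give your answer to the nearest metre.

Observed coordinate differences: Δφ = -0.00310°, Δλ = -0.00340°.
Converting to metres (1° lat = 111125 m, cos φ = 0.803065): observed ΔN = -344.5 m, observed ΔE = -303.4 m.
Subtracting the expected shift leaves a residual of -344.5 − (-348.5) = 4.0 m north and -303.4 − (-260.7) = -42.7 m east.
Residual distance = √(4.0² + (-42.7)²) = 42.9 m.

43 m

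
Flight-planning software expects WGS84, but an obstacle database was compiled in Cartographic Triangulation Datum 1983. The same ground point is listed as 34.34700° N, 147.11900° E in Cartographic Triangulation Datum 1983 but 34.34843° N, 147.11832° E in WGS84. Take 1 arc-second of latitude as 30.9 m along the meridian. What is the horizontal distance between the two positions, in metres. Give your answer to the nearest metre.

171 m

Δφ = 34.34843° − 34.34700° = +0.00143°; Δλ = 147.11832° − 147.11900° = -0.00068°.
1° of latitude = 3600 × 30.90 = 111240 m.
ΔN = Δφ × 111240 = 159.1 m; ΔE = Δλ × 111240 × cos(34.34700°) = -0.00068 × 111240 × 0.825636 = -62.5 m.
Distance = √(ΔE² + ΔN²) = √((-62.5)² + 159.1²) = 170.9 m.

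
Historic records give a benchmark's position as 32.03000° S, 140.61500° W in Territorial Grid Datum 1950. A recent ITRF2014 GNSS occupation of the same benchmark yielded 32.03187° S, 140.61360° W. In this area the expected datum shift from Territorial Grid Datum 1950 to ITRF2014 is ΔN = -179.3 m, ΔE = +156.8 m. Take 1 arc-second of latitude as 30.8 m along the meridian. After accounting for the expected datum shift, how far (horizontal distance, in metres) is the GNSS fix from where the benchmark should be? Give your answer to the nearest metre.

38 m

Observed coordinate differences: Δφ = -0.00187°, Δλ = +0.00140°.
Converting to metres (1° lat = 110880 m, cos φ = 0.847771): observed ΔN = -207.3 m, observed ΔE = 131.6 m.
Subtracting the expected shift leaves a residual of -207.3 − (-179.3) = -28.0 m north and 131.6 − (156.8) = -25.2 m east.
Residual distance = √((-28.0)² + (-25.2)²) = 37.7 m.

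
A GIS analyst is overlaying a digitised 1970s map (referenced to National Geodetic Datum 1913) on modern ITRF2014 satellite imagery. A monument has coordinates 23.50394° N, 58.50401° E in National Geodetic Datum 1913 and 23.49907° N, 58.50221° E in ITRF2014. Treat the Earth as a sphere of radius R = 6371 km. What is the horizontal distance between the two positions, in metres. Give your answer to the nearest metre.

Δφ = 23.49907° − 23.50394° = -0.00487°; Δλ = 58.50221° − 58.50401° = -0.00180°.
1° along a meridian = πR/180 = 111195 m.
ΔN = Δφ × 111195 = -541.5 m; ΔE = Δλ × 111195 × cos(23.50394°) = -0.00180 × 111195 × 0.917033 = -183.5 m.
Distance = √(ΔE² + ΔN²) = √((-183.5)² + (-541.5)²) = 571.8 m.

572 m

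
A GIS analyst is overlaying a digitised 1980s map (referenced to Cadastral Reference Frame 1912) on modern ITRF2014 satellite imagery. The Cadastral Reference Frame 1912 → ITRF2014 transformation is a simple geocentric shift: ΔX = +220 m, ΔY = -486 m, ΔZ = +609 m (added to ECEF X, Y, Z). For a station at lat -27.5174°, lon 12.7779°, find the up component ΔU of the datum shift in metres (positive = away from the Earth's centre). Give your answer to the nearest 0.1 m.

ΔU = -186.4 m

At φ = -27.5174°, λ = 12.7779°: sin φ = -0.462018, cos φ = 0.886871, sin λ = 0.221172, cos λ = 0.975235.
ΔU = cos φ cos λ·ΔX + cos φ sin λ·ΔY + sin φ·ΔZ = (0.886871)(0.975235)(220) + (0.886871)(0.221172)(-486) + (-0.462018)(609) = -186.42 m.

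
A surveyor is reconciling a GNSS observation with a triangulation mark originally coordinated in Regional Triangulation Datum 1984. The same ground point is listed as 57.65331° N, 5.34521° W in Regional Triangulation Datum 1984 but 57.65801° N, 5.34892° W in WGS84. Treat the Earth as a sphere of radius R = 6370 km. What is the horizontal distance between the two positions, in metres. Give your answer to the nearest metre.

567 m

Δφ = 57.65801° − 57.65331° = +0.00470°; Δλ = -5.34892° − -5.34521° = -0.00371°.
1° along a meridian = πR/180 = 111177 m.
ΔN = Δφ × 111177 = 522.5 m; ΔE = Δλ × 111177 × cos(57.65331°) = -0.00371 × 111177 × 0.535041 = -220.7 m.
Distance = √(ΔE² + ΔN²) = √((-220.7)² + 522.5²) = 567.2 m.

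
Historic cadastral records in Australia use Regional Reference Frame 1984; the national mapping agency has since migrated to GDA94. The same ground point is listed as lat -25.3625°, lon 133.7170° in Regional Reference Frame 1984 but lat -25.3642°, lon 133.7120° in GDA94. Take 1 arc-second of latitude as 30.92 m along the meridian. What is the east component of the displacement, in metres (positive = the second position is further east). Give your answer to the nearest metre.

Δφ = -25.3642° − -25.3625° = -0.0017°; Δλ = 133.7120° − 133.7170° = -0.0050°.
1° of latitude = 3600 × 30.92 = 111312 m.
ΔN = Δφ × 111312 = -189.2 m; ΔE = Δλ × 111312 × cos(-25.3625°) = -0.0050 × 111312 × 0.903616 = -502.9 m.

ΔE = -503 m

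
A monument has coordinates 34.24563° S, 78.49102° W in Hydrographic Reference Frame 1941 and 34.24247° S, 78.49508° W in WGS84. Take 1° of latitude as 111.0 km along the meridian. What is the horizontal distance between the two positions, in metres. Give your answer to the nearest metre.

Δφ = -34.24247° − -34.24563° = +0.00316°; Δλ = -78.49508° − -78.49102° = -0.00406°.
ΔN = Δφ × 111000 = 350.8 m; ΔE = Δλ × 111000 × cos(-34.24563°) = -0.00406 × 111000 × 0.826633 = -372.5 m.
Distance = √(ΔE² + ΔN²) = √((-372.5)² + 350.8²) = 511.7 m.

512 m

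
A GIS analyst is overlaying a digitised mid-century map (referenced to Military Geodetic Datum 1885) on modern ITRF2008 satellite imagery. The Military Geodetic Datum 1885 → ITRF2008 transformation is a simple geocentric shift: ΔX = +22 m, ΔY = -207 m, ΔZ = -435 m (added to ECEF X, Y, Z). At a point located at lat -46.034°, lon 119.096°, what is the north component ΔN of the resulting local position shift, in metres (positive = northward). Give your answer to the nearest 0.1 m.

ΔN = -439.9 m

The local north axis is (−sin φ cos λ, −sin φ sin λ, cos φ), giving ΔN = -7.700 − 130.187 − 301.991 = -439.88 m.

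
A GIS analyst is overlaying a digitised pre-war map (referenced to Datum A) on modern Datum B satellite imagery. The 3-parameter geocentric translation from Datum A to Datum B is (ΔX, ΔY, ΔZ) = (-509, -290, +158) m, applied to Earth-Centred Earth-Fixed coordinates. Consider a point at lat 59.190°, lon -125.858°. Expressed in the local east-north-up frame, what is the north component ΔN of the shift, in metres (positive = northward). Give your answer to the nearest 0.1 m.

At φ = 59.190°, λ = -125.858°: sin φ = 0.858871, cos φ = 0.512193, sin λ = -0.810471, cos λ = -0.585778.
ΔN = −sin φ cos λ·ΔX − sin φ sin λ·ΔY + cos φ·ΔZ = −(0.858871)(-0.585778)(-509) − (0.858871)(-0.810471)(-290) + (0.512193)(158) = -377.02 m.

ΔN = -377.0 m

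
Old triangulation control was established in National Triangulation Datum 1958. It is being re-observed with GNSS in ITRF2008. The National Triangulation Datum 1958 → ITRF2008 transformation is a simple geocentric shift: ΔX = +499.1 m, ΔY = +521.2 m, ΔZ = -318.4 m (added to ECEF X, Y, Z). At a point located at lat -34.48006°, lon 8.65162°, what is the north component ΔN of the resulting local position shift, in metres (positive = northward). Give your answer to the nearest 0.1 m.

At φ = -34.48006°, λ = 8.65162°: sin φ = -0.566119, cos φ = 0.824323, sin λ = 0.150426, cos λ = 0.988621.
ΔN = −sin φ cos λ·ΔX − sin φ sin λ·ΔY + cos φ·ΔZ = −(-0.566119)(0.988621)(499.1) − (-0.566119)(0.150426)(521.2) + (0.824323)(-318.4) = 61.26 m.

ΔN = 61.3 m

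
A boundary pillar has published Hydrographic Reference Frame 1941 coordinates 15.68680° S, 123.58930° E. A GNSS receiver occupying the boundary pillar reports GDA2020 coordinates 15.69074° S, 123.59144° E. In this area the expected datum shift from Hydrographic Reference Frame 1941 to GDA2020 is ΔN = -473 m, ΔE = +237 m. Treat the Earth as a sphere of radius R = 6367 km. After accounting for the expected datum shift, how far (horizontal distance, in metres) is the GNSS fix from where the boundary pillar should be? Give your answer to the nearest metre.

36 m

Observed coordinate differences: Δφ = -0.00394°, Δλ = +0.00214°.
Converting to metres (1° lat = 111125 m, cos φ = 0.962754): observed ΔN = -437.8 m, observed ΔE = 229.0 m.
Subtracting the expected shift leaves a residual of -437.8 − (-473) = 35.2 m north and 229.0 − (237) = -8.0 m east.
Residual distance = √(35.2² + (-8.0)²) = 36.1 m.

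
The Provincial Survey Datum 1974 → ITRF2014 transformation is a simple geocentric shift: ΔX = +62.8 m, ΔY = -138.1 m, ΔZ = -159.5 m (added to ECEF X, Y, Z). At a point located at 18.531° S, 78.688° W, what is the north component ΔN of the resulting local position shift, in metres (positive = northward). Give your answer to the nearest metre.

The local north axis is (−sin φ cos λ, −sin φ sin λ, cos φ), giving ΔN = 3.915 + 43.038 − 151.230 = -104.28 m.

ΔN = -104 m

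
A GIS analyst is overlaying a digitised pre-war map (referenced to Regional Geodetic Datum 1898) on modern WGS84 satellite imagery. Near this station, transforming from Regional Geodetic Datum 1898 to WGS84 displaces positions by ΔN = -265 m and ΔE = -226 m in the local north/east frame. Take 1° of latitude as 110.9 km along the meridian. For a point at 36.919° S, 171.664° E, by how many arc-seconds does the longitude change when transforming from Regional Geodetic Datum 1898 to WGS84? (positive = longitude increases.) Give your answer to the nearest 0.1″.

Δλ = -9.2″

At latitude -36.919°, cos φ = 0.799486.
1° of longitude at this latitude = 110.9 × cos φ = 88.66 km, so Δλ = -226.0 / 88662.9 = -0.0025490° = -9.176″.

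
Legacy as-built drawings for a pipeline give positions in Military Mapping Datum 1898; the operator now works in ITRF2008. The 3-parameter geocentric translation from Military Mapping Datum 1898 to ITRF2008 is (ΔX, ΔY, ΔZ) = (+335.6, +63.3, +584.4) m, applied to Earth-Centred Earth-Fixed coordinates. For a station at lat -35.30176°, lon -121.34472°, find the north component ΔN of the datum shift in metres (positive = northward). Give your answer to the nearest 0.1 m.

ΔN = 344.8 m

At φ = -35.30176°, λ = -121.34472°: sin φ = -0.577883, cos φ = 0.816120, sin λ = -0.854053, cos λ = -0.520186.
ΔN = −sin φ cos λ·ΔX − sin φ sin λ·ΔY + cos φ·ΔZ = −(-0.577883)(-0.520186)(335.6) − (-0.577883)(-0.854053)(63.3) + (0.816120)(584.4) = 344.82 m.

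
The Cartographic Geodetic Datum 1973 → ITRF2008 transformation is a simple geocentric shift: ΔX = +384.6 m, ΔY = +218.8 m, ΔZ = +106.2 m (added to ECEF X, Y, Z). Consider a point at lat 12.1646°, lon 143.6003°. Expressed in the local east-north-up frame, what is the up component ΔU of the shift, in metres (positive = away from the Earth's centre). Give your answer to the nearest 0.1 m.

The local up (radial) axis is (cos φ cos λ, cos φ sin λ, sin φ), giving ΔU = -302.612 + 126.924 + 22.379 = -153.31 m.

ΔU = -153.3 m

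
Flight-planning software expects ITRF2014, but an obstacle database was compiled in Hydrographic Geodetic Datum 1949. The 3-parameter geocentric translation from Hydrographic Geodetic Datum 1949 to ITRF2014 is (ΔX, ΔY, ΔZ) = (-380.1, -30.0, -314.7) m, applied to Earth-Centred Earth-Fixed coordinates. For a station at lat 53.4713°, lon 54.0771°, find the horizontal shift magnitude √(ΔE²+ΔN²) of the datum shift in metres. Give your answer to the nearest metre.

290 m

The local east axis at (φ, λ) is (−sin λ, cos λ, 0), so ΔE = −sin(54.0771°)·(-380.1) + cos(54.0771°)·(-30.0) = 290.21 m.
The local north axis is (−sin φ cos λ, −sin φ sin λ, cos φ), giving ΔN = 179.196 + 19.522 − 187.317 = 11.40 m.
Horizontal magnitude = √(ΔE² + ΔN²) = √(290.21² + 11.40²) = 290.43 m.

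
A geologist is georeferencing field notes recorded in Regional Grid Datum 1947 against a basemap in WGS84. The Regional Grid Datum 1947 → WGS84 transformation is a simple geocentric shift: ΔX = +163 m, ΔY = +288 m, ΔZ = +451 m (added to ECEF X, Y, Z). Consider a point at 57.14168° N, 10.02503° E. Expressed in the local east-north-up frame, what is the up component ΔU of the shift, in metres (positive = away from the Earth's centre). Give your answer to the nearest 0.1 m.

The local up (radial) axis is (cos φ cos λ, cos φ sin λ, sin φ), giving ΔU = 87.088 + 27.201 + 378.847 = 493.14 m.

ΔU = 493.1 m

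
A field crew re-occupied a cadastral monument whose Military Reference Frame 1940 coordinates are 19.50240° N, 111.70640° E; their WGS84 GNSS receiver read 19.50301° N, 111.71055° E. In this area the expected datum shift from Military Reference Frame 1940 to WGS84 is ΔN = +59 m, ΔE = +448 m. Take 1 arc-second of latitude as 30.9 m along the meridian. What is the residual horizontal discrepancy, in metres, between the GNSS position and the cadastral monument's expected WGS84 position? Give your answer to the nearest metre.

Observed coordinate differences: Δφ = +0.00061°, Δλ = +0.00415°.
Converting to metres (1° lat = 111240 m, cos φ = 0.942628): observed ΔN = 67.9 m, observed ΔE = 435.2 m.
Subtracting the expected shift leaves a residual of 67.9 − (59) = 8.9 m north and 435.2 − (448) = -12.8 m east.
Residual distance = √(8.9² + (-12.8)²) = 15.6 m.

16 m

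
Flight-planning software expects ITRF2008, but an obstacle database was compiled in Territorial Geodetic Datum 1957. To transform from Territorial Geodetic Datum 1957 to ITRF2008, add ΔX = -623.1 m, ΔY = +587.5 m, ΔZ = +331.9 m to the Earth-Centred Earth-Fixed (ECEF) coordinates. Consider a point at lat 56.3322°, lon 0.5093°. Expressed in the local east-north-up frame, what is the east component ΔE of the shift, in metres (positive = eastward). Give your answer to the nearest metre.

The local east axis at (φ, λ) is (−sin λ, cos λ, 0), so ΔE = −sin(0.5093°)·(-623.1) + cos(0.5093°)·587.5 = 593.02 m.

ΔE = 593 m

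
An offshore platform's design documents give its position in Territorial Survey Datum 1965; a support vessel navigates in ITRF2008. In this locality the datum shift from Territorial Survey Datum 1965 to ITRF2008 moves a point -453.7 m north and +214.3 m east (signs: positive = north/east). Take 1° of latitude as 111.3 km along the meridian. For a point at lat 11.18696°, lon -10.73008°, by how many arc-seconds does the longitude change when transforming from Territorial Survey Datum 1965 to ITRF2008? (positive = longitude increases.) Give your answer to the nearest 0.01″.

Δλ = 7.07″

At latitude 11.18696°, cos φ = 0.980999.
1° of longitude at this latitude = 111.3 × cos φ = 109.19 km, so Δλ = 214.3 / 109185.2 = 0.0019627° = 7.066″.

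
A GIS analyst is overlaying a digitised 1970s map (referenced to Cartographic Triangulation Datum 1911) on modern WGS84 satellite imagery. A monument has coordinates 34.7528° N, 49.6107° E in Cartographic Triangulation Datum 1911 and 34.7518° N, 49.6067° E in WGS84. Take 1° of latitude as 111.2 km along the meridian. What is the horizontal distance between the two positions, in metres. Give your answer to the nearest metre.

Δφ = 34.7518° − 34.7528° = -0.0010°; Δλ = 49.6067° − 49.6107° = -0.0040°.
ΔN = Δφ × 111200 = -111.2 m; ΔE = Δλ × 111200 × cos(34.7528°) = -0.0040 × 111200 × 0.821619 = -365.5 m.
Distance = √(ΔE² + ΔN²) = √((-365.5)² + (-111.2)²) = 382.0 m.

382 m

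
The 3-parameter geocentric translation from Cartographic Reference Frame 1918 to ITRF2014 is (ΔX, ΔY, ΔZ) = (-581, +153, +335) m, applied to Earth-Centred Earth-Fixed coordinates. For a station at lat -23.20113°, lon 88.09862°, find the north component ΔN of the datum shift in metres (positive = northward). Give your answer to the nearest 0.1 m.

ΔN = 360.6 m

The local north axis is (−sin φ cos λ, −sin φ sin λ, cos φ), giving ΔN = -7.594 + 60.243 + 307.908 = 360.56 m.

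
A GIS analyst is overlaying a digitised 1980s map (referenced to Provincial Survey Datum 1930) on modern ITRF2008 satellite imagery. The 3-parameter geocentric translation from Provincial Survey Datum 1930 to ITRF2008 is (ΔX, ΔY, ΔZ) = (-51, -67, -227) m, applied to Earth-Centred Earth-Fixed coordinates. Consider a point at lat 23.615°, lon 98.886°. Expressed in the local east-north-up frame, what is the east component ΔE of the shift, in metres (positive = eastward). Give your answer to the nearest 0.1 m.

The local east axis at (φ, λ) is (−sin λ, cos λ, 0), so ΔE = −sin(98.886°)·(-51) + cos(98.886°)·(-67) = 60.74 m.

ΔE = 60.7 m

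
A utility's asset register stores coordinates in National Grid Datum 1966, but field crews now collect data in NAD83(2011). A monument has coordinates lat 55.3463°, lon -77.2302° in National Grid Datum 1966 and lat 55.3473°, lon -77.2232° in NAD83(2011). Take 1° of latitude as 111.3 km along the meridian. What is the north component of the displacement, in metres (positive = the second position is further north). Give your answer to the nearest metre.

ΔN = 111 m

Δφ = 55.3473° − 55.3463° = +0.0010°; Δλ = -77.2232° − -77.2302° = +0.0070°.
ΔN = Δφ × 111300 = 111.3 m; ΔE = Δλ × 111300 × cos(55.3463°) = +0.0070 × 111300 × 0.568615 = 443.0 m.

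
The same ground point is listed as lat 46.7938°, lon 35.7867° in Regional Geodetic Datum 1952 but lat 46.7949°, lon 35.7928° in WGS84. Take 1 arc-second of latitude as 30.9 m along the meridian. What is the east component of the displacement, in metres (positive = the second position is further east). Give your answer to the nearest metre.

Δφ = 46.7949° − 46.7938° = +0.0011°; Δλ = 35.7928° − 35.7867° = +0.0061°.
1° of latitude = 3600 × 30.90 = 111240 m.
ΔN = Δφ × 111240 = 122.4 m; ΔE = Δλ × 111240 × cos(46.7938°) = +0.0061 × 111240 × 0.684626 = 464.6 m.

ΔE = 465 m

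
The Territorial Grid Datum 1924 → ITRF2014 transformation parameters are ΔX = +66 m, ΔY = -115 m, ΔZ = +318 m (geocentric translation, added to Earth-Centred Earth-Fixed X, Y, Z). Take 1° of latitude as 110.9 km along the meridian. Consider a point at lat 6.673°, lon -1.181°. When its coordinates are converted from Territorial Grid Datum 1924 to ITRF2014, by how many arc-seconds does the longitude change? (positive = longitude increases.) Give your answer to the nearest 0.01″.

Δλ = -3.71″

sin φ = 0.116203, cos φ = 0.993226, sin λ = -0.020611, cos λ = 0.999788.
East component: ΔE = −sin λ·ΔX + cos λ·ΔY = −(-0.020611)(66) + (0.999788)(-115) = -113.62 m.
1° of latitude spans 110900 m; at latitude φ, 1° of longitude spans that × cos φ = 110148.7 m, so Δλ = -113.62 / 110148.7 × 3600 = -3.713″.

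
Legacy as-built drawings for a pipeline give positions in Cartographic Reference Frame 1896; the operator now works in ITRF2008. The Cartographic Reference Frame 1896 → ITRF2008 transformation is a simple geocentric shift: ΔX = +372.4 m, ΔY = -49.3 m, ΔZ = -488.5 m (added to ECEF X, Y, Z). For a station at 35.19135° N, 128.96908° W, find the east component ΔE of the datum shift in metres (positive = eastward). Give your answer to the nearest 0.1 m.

ΔE = 320.5 m

At φ = 35.19135°, λ = -128.96908°: sin φ = 0.576309, cos φ = 0.817232, sin λ = -0.777485, cos λ = -0.628901.
ΔE = −sin λ·ΔX + cos λ·ΔY = −(-0.777485)·(372.4) + (-0.628901)·(-49.3) = 320.54 m.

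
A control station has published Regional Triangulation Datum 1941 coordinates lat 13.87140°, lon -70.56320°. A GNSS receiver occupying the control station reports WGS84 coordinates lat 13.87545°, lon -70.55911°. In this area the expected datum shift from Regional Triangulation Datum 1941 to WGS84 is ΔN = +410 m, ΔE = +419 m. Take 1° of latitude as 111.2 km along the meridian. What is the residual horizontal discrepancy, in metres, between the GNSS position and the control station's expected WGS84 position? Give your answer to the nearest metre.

Observed coordinate differences: Δφ = +0.00405°, Δλ = +0.00409°.
Converting to metres (1° lat = 111200 m, cos φ = 0.970836): observed ΔN = 450.4 m, observed ΔE = 441.5 m.
Subtracting the expected shift leaves a residual of 450.4 − (410) = 40.4 m north and 441.5 − (419) = 22.5 m east.
Residual distance = √(40.4² + 22.5²) = 46.2 m.

46 m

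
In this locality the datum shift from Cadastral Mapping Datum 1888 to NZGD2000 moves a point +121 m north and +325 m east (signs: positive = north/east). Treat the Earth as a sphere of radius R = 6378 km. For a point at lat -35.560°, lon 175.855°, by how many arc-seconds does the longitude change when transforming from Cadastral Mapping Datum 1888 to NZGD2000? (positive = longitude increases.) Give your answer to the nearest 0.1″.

At latitude -35.560°, cos φ = 0.813507.
One radian of longitude at latitude φ spans R cos φ, so Δλ = ΔE / (R cos φ) = 325.0 / (6378000 × 0.813507) = 6.2638e-05 rad = 12.920″.

Δλ = 12.9″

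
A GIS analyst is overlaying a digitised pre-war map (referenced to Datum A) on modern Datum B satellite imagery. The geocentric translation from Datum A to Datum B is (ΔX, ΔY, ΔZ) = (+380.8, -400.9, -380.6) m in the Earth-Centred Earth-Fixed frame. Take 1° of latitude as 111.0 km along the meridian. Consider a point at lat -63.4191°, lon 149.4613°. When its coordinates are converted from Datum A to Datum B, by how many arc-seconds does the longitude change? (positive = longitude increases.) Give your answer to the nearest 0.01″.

sin φ = -0.894303, cos φ = 0.447461, sin λ = 0.508120, cos λ = -0.861286.
East component: ΔE = −sin λ·ΔX + cos λ·ΔY = −(0.508120)(380.8) + (-0.861286)(-400.9) = 151.80 m.
1° of latitude spans 111000 m; at latitude φ, 1° of longitude spans that × cos φ = 49668.2 m, so Δλ = 151.80 / 49668.2 × 3600 = 11.002″.

Δλ = 11.00″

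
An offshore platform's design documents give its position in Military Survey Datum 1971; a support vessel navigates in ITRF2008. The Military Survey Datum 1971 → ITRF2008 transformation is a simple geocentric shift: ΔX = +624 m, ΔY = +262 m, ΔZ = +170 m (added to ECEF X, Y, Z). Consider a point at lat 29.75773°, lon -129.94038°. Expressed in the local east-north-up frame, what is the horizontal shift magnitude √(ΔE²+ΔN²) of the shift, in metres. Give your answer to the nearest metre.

543 m

At φ = 29.75773°, λ = -129.94038°: sin φ = 0.496334, cos φ = 0.868132, sin λ = -0.766713, cos λ = -0.641990.
ΔE = −sin λ·ΔX + cos λ·ΔY = −(-0.766713)·(624) + (-0.641990)·(262) = 310.23 m.
ΔN = −sin φ cos λ·ΔX − sin φ sin λ·ΔY + cos φ·ΔZ = −(0.496334)(-0.641990)(624) − (0.496334)(-0.766713)(262) + (0.868132)(170) = 446.12 m.
Horizontal magnitude = √(ΔE² + ΔN²) = √(310.23² + 446.12²) = 543.38 m.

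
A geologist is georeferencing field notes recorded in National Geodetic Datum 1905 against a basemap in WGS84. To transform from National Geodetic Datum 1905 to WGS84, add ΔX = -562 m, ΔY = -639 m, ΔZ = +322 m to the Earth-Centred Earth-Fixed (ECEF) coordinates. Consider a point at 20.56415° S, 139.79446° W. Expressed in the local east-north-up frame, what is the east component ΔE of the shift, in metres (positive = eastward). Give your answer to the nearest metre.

ΔE = 125 m

The local east axis at (φ, λ) is (−sin λ, cos λ, 0), so ΔE = −sin(-139.79446°)·(-562) + cos(-139.79446°)·(-639) = 125.24 m.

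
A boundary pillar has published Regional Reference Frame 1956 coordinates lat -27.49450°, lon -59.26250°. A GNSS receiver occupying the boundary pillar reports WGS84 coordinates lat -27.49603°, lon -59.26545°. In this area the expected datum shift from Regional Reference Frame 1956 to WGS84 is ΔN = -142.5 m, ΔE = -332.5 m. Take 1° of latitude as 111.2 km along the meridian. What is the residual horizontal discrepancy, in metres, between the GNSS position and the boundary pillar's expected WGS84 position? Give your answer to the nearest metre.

Observed coordinate differences: Δφ = -0.00153°, Δλ = -0.00295°.
Converting to metres (1° lat = 111200 m, cos φ = 0.887055): observed ΔN = -170.1 m, observed ΔE = -291.0 m.
Subtracting the expected shift leaves a residual of -170.1 − (-142.5) = -27.6 m north and -291.0 − (-332.5) = 41.5 m east.
Residual distance = √((-27.6)² + 41.5²) = 49.9 m.

50 m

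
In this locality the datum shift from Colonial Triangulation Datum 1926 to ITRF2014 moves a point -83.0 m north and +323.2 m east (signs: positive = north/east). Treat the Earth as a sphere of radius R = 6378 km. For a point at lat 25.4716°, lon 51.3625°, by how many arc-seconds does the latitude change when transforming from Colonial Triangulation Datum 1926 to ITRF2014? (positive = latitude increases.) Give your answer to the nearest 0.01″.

Δφ = -2.68″

On a sphere of radius R, 1 rad of latitude = R, so Δφ = ΔN / R = -83.0 / 6378000 = -1.3013e-05 rad = -2.684″.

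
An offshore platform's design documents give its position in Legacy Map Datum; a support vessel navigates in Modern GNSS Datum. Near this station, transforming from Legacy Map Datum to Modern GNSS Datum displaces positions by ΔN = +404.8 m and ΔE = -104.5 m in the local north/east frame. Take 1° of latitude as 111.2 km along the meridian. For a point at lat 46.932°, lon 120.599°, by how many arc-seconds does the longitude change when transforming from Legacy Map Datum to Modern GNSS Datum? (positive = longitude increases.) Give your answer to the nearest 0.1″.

Δλ = -5.0″

At latitude 46.932°, cos φ = 0.682866.
1° of longitude at this latitude = 111.2 × cos φ = 75.93 km, so Δλ = -104.5 / 75934.7 = -0.0013762° = -4.954″.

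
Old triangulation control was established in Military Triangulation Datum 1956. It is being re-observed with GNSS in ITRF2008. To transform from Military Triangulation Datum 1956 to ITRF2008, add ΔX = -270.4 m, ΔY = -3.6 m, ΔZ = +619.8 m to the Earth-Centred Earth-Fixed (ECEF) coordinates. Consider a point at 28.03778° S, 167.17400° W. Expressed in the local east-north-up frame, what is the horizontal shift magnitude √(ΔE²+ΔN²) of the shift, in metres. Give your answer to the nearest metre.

At φ = -28.03778°, λ = -167.17400°: sin φ = -0.470054, cos φ = 0.882638, sin λ = -0.221991, cos λ = -0.975049.
ΔE = −sin λ·ΔX + cos λ·ΔY = −(-0.221991)·(-270.4) + (-0.975049)·(-3.6) = -56.52 m.
ΔN = −sin φ cos λ·ΔX − sin φ sin λ·ΔY + cos φ·ΔZ = −(-0.470054)(-0.975049)(-270.4) − (-0.470054)(-0.221991)(-3.6) + (0.882638)(619.8) = 671.37 m.
Horizontal magnitude = √(ΔE² + ΔN²) = √((-56.52)² + 671.37²) = 673.74 m.

674 m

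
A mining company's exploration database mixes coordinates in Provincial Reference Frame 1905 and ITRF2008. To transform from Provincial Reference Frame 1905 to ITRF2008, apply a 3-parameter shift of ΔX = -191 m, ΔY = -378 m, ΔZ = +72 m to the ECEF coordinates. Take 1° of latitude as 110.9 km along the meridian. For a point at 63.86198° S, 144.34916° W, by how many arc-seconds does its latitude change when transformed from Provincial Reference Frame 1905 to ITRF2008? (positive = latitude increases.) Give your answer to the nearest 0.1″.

sin φ = -0.897735, cos φ = 0.440535, sin λ = -0.582844, cos λ = -0.812584.
North component: ΔN = −sin φ cos λ·ΔX − sin φ sin λ·ΔY + cos φ·ΔZ = −(-0.897735)(-0.812584)(-191) − (-0.897735)(-0.582844)(-378) + (0.440535)(72) = 368.83 m.
1° of latitude spans 110900 m, so Δφ = 368.83 / 110900 × 3600 = 11.973″.

Δφ = 12.0″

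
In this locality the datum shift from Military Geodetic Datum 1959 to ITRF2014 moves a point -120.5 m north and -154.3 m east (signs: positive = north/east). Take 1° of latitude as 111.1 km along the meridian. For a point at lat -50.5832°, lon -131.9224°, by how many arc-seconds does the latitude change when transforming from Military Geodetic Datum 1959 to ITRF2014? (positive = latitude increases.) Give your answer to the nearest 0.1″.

1° of latitude = 111.1 km, so Δφ = -120.5 / 111100 = -0.0010846° = -3.905″.

Δφ = -3.9″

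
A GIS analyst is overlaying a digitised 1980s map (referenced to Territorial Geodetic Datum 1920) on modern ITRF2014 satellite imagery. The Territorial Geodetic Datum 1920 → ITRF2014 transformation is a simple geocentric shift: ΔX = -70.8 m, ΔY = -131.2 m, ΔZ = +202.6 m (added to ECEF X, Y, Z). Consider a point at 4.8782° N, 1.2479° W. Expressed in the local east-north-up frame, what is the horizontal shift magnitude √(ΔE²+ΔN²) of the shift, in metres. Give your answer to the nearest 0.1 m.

246.4 m

At φ = 4.8782°, λ = -1.2479°: sin φ = 0.085038, cos φ = 0.996378, sin λ = -0.021778, cos λ = 0.999763.
ΔE = −sin λ·ΔX + cos λ·ΔY = −(-0.021778)·(-70.8) + (0.999763)·(-131.2) = -132.71 m.
ΔN = −sin φ cos λ·ΔX − sin φ sin λ·ΔY + cos φ·ΔZ = −(0.085038)(0.999763)(-70.8) − (0.085038)(-0.021778)(-131.2) + (0.996378)(202.6) = 207.64 m.
Horizontal magnitude = √(ΔE² + ΔN²) = √((-132.71)² + 207.64²) = 246.43 m.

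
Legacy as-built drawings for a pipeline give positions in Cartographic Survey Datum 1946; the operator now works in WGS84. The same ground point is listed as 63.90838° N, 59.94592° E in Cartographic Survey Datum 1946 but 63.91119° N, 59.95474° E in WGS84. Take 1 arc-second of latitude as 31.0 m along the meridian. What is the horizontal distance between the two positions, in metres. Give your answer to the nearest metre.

535 m

Δφ = 63.91119° − 63.90838° = +0.00281°; Δλ = 59.95474° − 59.94592° = +0.00882°.
1° of latitude = 3600 × 31.00 = 111600 m.
ΔN = Δφ × 111600 = 313.6 m; ΔE = Δλ × 111600 × cos(63.90838°) = +0.00882 × 111600 × 0.439808 = 432.9 m.
Distance = √(ΔE² + ΔN²) = √(432.9² + 313.6²) = 534.6 m.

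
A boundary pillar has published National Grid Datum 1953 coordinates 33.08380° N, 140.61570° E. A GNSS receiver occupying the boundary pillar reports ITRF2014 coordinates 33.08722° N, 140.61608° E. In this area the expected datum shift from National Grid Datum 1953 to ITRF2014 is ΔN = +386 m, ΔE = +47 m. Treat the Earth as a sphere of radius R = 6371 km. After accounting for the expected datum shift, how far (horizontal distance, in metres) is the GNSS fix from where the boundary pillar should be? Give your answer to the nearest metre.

13 m

Observed coordinate differences: Δφ = +0.00342°, Δλ = +0.00038°.
Converting to metres (1° lat = 111195 m, cos φ = 0.837873): observed ΔN = 380.3 m, observed ΔE = 35.4 m.
Subtracting the expected shift leaves a residual of 380.3 − (386) = -5.7 m north and 35.4 − (47) = -11.6 m east.
Residual distance = √((-5.7)² + (-11.6)²) = 12.9 m.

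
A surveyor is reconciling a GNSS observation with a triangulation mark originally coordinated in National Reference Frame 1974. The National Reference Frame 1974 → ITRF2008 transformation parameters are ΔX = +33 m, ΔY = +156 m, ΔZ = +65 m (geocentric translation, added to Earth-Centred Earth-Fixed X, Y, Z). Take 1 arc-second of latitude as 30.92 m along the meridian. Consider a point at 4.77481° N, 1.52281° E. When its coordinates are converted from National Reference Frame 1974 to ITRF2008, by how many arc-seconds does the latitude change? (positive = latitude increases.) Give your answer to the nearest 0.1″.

Δφ = 2.0″

sin φ = 0.083240, cos φ = 0.996530, sin λ = 0.026575, cos λ = 0.999647.
North component: ΔN = −sin φ cos λ·ΔX − sin φ sin λ·ΔY + cos φ·ΔZ = −(0.083240)(0.999647)(33) − (0.083240)(0.026575)(156) + (0.996530)(65) = 61.68 m.
1° of latitude spans 3600 × 30.92 = 111312 m, so Δφ = 61.68 / 111312 × 3600 = 1.995″.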